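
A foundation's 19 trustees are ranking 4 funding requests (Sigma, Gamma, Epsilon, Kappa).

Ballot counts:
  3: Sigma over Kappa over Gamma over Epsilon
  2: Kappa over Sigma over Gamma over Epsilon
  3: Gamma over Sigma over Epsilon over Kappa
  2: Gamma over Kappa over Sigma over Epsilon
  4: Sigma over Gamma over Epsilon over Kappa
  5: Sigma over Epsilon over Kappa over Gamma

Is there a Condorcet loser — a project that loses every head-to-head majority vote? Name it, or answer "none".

none

Head-to-head results (19 reviewers):
Sigma vs Gamma: 3+2+4+5 = 14 for Sigma, 5 for Gamma — Sigma by 14–5.
Sigma vs Epsilon: 19 to 0, Sigma.
Sigma vs Kappa: 3+3+4+5 = 15 for Sigma, 4 for Kappa — Sigma by 15–4.
Gamma vs Epsilon: Gamma, 14–5.
Gamma vs Kappa: Gamma preferred on 3+2+4 = 9 ballots; Kappa wins 10–9.
Epsilon vs Kappa: Epsilon wins 12–7.
No project is winless: Sigma beats Gamma; Gamma beats Epsilon; Epsilon beats Kappa; Kappa beats Gamma. There is no Condorcet loser.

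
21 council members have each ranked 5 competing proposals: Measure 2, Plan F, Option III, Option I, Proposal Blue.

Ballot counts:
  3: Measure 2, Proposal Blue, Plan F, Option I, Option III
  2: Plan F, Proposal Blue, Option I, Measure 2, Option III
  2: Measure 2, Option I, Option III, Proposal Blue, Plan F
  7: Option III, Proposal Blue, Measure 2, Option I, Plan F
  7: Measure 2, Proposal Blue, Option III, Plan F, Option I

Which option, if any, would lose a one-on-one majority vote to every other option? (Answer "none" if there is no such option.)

Pairwise majorities:
Measure 2–Plan F: Measure 2 19–2.
Measure 2 vs Option III: Measure 2 preferred on 3+2+2+7 = 14 ballots; Measure 2 wins 14–7.
Measure 2 vs Option I: Measure 2 wins 19–2.
Measure 2 vs Proposal Blue: 12 to 9, Measure 2.
Plan F–Option III: Option III 16–5.
Plan F vs Option I: Plan F, 12–9.
Plan F vs Proposal Blue: Proposal Blue wins 19–2.
Option III vs Option I: 7+7 = 14 for Option III, 7 for Option I — Option III by 14–7.
Option III vs Proposal Blue: Proposal Blue wins 12–9.
Option I vs Proposal Blue: Proposal Blue wins 19–2.
Only Option I has no wins; Option I is the Condorcet loser.

Option I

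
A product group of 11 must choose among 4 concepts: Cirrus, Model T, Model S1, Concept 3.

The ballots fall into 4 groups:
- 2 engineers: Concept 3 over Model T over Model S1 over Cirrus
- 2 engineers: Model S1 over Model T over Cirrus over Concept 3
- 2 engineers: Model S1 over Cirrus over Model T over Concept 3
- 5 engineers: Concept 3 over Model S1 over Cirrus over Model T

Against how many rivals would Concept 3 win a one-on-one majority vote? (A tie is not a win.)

Concept 3 against each rival (11 engineers):
Concept 3 vs Cirrus: Concept 3, 7–4.
Concept 3 vs Model T: 2+5 = 7 for Concept 3, 4 for Model T — Concept 3 by 7–4.
Concept 3–Model S1: Concept 3 7–4.
Concept 3 beats Cirrus, Model T, Model S1 — 3 pairwise wins.

3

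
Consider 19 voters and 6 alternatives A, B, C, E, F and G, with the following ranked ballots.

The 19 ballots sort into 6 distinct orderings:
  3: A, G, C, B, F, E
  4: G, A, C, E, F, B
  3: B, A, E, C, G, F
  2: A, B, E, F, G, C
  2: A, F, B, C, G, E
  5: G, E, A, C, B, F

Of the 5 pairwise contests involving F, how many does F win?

0

F against each rival (19 voters):
F vs A: F preferred on 0 ballots; A wins 19–0.
F vs B: 4+2 = 6 for F, 13 for B — B by 13–6.
F–C: C 15–4.
F vs E: F preferred on 3+2 = 5 ballots; E wins 14–5.
F–G: G 15–4.
F beats no one; loses to A, B, C, E, G — 0 pairwise wins.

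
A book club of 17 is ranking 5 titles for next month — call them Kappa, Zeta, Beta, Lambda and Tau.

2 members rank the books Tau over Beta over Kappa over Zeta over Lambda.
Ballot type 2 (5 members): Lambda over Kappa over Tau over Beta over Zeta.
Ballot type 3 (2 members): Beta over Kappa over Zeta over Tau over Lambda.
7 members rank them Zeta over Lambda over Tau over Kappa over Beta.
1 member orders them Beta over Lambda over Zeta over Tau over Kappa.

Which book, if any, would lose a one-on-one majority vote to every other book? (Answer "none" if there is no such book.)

none

Head-to-head results (17 members):
Kappa–Zeta: Kappa 9–8.
Kappa vs Beta: Kappa, 12–5.
Kappa vs Lambda: 4 to 13, Lambda.
Kappa vs Tau: Tau, 10–7.
Zeta vs Beta: Zeta is ranked higher on 7 ballots, Beta on 10. Beta wins 10–7.
Zeta–Lambda: Zeta 11–6.
Zeta vs Tau: Zeta, 10–7.
Beta vs Lambda: Lambda wins 12–5.
Beta vs Tau: 3 to 14, Tau.
Lambda vs Tau: 13 to 4, Lambda.
Each book has at least one pairwise win (Kappa beats Zeta; Zeta beats Lambda; Beta beats Zeta; Lambda beats Kappa; Tau beats Kappa) — no Condorcet loser.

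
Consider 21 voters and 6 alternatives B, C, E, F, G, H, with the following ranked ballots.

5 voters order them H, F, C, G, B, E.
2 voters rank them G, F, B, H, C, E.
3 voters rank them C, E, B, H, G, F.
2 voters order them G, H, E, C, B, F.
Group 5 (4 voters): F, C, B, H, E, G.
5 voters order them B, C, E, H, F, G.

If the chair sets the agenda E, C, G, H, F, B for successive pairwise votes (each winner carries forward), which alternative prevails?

Round 1: E vs C — 2–19, C advances.
Round 2: C vs G — 17–4, C advances.
Round 3: C vs H — 12–9, C advances.
Round 4: C vs F — 10–11, F advances.
Round 5: F vs B — 11–10, F advances.
The agenda winner is F.

F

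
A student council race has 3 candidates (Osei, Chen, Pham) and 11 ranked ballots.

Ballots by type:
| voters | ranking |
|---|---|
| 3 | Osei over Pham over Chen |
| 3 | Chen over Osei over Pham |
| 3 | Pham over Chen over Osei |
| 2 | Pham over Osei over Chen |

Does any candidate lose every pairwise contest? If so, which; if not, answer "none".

Head-to-head results (11 voters):
Osei vs Chen: Chen, 6–5.
Osei vs Pham: Osei wins 6–5.
Chen vs Pham: Chen preferred on 3 ballots; Pham wins 8–3.
No candidate is winless: Osei beats Pham; Chen beats Osei; Pham beats Chen. There is no Condorcet loser.

none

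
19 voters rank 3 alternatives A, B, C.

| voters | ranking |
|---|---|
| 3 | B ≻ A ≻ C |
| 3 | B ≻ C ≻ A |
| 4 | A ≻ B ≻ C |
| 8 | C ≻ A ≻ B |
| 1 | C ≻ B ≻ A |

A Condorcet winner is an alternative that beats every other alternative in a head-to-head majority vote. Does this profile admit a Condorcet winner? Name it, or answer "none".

none

Head-to-head results (19 voters):
A–B: A 12–7.
A–C: C 12–7.
B–C: B 10–9.
Every alternative loses at least once (A loses to C; B loses to A; C loses to B). The majority relation contains the cycle A beats B beats C beats A, so there is no Condorcet winner.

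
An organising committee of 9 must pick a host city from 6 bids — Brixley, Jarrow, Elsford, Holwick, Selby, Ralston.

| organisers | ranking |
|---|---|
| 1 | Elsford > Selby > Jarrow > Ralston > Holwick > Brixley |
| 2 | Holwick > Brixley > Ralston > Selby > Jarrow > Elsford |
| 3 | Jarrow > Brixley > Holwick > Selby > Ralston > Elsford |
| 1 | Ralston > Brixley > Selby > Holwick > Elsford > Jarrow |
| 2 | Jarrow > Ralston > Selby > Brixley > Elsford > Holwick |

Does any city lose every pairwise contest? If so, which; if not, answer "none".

Pairwise majorities:
Brixley vs Jarrow: Brixley preferred on 2+1 = 3 ballots; Jarrow wins 6–3.
Brixley vs Elsford: Brixley, 8–1.
Brixley vs Holwick: Brixley, 6–3.
Brixley vs Selby: 6 to 3, Brixley.
Brixley vs Ralston: Brixley wins 5–4.
Jarrow vs Elsford: Jarrow preferred on 2+3+2 = 7 ballots; Jarrow wins 7–2.
Jarrow vs Holwick: 6 to 3, Jarrow.
Jarrow vs Selby: Jarrow is ranked higher on 3+2 = 5 ballots, Selby on 4. Jarrow wins 5–4.
Jarrow vs Ralston: 6 to 3, Jarrow.
Elsford vs Holwick: 1+2 = 3 for Elsford, 6 for Holwick — Holwick by 6–3.
Elsford–Selby: Selby 8–1.
Elsford vs Ralston: Ralston, 8–1.
Holwick vs Selby: Holwick is ranked higher on 2+3 = 5 ballots, Selby on 4. Holwick wins 5–4.
Holwick vs Ralston: 5 to 4, Holwick.
Selby vs Ralston: 1+3 = 4 for Selby, 5 for Ralston — Ralston by 5–4.
Only Elsford has no wins; Elsford is the Condorcet loser.

Elsford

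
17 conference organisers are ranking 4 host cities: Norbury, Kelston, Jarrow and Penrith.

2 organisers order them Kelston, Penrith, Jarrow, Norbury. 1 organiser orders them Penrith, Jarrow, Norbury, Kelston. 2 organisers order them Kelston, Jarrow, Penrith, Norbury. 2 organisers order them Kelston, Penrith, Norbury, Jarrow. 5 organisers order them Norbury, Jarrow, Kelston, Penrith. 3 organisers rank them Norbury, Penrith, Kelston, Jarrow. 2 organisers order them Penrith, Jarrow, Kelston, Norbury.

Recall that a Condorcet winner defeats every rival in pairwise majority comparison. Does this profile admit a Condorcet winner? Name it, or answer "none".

none

Check each pair by majority over 17 ballots:
Norbury vs Kelston: 1+5+3 = 9 for Norbury, 8 for Kelston — Norbury by 9–8.
Norbury vs Jarrow: Norbury is ranked higher on 2+5+3 = 10 ballots, Jarrow on 7. Norbury wins 10–7.
Norbury vs Penrith: 5+3 = 8 for Norbury, 9 for Penrith — Penrith by 9–8.
Kelston vs Jarrow: Kelston preferred on 2+2+2+3 = 9 ballots; Kelston wins 9–8.
Kelston vs Penrith: Kelston preferred on 2+2+2+5 = 11 ballots; Kelston wins 11–6.
Jarrow vs Penrith: Jarrow preferred on 2+5 = 7 ballots; Penrith wins 10–7.
Each city drops at least one matchup (Norbury loses to Penrith; Kelston loses to Norbury; Jarrow loses to Norbury; Penrith loses to Kelston); the cycle Norbury > Kelston > Penrith > Norbury rules out a Condorcet winner.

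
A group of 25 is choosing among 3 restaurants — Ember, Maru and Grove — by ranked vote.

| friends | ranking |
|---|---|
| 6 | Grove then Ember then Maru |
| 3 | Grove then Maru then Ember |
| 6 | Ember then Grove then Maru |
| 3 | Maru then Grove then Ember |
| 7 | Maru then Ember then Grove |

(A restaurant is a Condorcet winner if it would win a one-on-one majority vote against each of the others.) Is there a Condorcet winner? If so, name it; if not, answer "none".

none

Check each pair by majority over 25 ballots:
Ember vs Maru: Ember preferred on 6+6 = 12 ballots; Maru wins 13–12.
Ember vs Grove: Ember is ranked higher on 6+7 = 13 ballots, Grove on 12. Ember wins 13–12.
Maru vs Grove: 10 to 15, Grove.
No restaurant is unbeaten: Ember loses to Maru; Maru loses to Grove; Grove loses to Ember. In particular Ember → Grove → Maru → Ember is a majority cycle — no Condorcet winner exists.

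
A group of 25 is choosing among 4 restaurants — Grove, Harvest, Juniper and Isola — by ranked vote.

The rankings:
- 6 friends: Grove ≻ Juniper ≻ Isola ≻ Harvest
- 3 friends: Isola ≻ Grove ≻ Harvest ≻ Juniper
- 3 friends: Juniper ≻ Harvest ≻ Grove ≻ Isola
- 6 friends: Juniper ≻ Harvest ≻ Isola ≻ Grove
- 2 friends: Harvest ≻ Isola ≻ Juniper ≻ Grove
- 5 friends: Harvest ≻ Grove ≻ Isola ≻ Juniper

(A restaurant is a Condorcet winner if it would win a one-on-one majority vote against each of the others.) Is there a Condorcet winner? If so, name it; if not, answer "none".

Head-to-head results (25 friends):
Grove–Harvest: Harvest 16–9.
Grove vs Juniper: Grove wins 14–11.
Grove vs Isola: Grove wins 14–11.
Harvest–Juniper: Juniper 15–10.
Harvest–Isola: Harvest 16–9.
Juniper–Isola: Juniper 15–10.
Every restaurant loses at least once (Grove loses to Harvest; Harvest loses to Juniper; Juniper loses to Grove; Isola loses to Grove). The majority relation contains the cycle Grove → Juniper → Harvest → Grove, so there is no Condorcet winner.

none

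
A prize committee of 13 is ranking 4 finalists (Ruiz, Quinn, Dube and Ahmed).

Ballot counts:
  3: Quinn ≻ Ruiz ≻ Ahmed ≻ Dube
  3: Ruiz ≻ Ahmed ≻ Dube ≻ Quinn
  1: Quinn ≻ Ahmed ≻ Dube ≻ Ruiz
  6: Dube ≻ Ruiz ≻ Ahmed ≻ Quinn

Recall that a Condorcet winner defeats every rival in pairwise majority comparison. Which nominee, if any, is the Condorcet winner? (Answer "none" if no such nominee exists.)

Pairwise majorities:
Ruiz–Quinn: Ruiz 9–4.
Ruiz–Dube: Dube 7–6.
Ruiz vs Ahmed: Ruiz, 12–1.
Quinn vs Dube: Dube wins 9–4.
Quinn vs Ahmed: Ahmed wins 9–4.
Dube vs Ahmed: Ahmed, 7–6.
Every nominee loses at least once (Ruiz loses to Dube; Quinn loses to Ruiz; Dube loses to Ahmed; Ahmed loses to Ruiz). The majority relation contains the cycle Ruiz → Ahmed → Dube → Ruiz, so there is no Condorcet winner.

none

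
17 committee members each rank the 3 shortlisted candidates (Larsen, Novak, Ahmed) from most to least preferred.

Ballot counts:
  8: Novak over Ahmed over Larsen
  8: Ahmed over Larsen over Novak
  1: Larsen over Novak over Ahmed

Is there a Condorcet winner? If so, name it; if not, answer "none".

none

Check each pair by majority over 17 ballots:
Larsen vs Novak: Larsen wins 9–8.
Larsen–Ahmed: Ahmed 16–1.
Novak vs Ahmed: Novak, 9–8.
Every candidate loses at least once (Larsen loses to Ahmed; Novak loses to Larsen; Ahmed loses to Novak). The majority relation contains the cycle Larsen beats Novak beats Ahmed beats Larsen, so there is no Condorcet winner.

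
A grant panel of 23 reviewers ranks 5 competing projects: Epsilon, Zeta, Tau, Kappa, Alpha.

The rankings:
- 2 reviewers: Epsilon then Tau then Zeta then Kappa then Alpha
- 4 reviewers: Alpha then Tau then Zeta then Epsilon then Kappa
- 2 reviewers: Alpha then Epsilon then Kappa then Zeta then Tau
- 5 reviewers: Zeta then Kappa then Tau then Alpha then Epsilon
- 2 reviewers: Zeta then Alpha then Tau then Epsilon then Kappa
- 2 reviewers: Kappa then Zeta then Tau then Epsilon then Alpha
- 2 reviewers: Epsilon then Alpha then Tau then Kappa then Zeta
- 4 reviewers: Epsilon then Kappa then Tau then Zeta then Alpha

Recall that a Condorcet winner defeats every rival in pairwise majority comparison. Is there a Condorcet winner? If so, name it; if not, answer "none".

Pairwise majorities:
Epsilon vs Zeta: Zeta, 13–10.
Epsilon–Tau: Tau 13–10.
Epsilon vs Kappa: Epsilon wins 16–7.
Epsilon vs Alpha: Alpha, 13–10.
Zeta–Tau: Tau 12–11.
Zeta vs Kappa: Zeta, 13–10.
Zeta–Alpha: Zeta 15–8.
Tau–Kappa: Kappa 13–10.
Tau vs Alpha: Tau wins 13–10.
Kappa–Alpha: Kappa 13–10.
No project is unbeaten: Epsilon loses to Zeta; Zeta loses to Tau; Tau loses to Kappa; Kappa loses to Epsilon; Alpha loses to Zeta. In particular Epsilon → Kappa → Tau → Epsilon is a majority cycle — no Condorcet winner exists.

none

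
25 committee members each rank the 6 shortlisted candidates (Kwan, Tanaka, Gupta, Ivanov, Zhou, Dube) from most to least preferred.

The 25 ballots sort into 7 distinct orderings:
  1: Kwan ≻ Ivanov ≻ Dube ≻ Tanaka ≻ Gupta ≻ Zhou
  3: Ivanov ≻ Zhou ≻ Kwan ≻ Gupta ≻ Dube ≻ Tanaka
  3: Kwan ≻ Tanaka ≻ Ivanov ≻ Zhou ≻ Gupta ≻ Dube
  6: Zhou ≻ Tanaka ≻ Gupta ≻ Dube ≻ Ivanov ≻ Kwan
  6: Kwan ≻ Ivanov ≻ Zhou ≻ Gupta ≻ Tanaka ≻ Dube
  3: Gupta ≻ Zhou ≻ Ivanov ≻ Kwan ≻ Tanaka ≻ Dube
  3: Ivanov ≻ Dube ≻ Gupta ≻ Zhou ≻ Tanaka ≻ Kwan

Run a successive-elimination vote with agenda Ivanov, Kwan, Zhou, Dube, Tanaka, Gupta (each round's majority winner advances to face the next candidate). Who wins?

Ivanov

Round 1: Ivanov vs Kwan — 15–10, Ivanov advances.
Round 2: Ivanov vs Zhou — 16–9, Ivanov advances.
Round 3: Ivanov vs Dube — 19–6, Ivanov advances.
Round 4: Ivanov vs Tanaka — 16–9, Ivanov advances.
Round 5: Ivanov vs Gupta — 16–9, Ivanov advances.
Ivanov survives the agenda.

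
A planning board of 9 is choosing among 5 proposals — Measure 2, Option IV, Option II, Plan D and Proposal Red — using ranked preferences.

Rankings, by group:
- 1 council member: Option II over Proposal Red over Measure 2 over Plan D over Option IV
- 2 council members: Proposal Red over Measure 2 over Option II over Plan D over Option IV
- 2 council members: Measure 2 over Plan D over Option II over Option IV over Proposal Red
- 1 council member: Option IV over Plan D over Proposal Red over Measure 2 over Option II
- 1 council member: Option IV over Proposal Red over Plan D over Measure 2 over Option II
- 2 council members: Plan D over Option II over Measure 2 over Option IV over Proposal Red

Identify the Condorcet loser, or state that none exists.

Head-to-head results (9 council members):
Measure 2–Option IV: Measure 2 7–2.
Measure 2 vs Option II: Measure 2 wins 6–3.
Measure 2 vs Plan D: Measure 2 wins 5–4.
Measure 2 vs Proposal Red: 2+2 = 4 for Measure 2, 5 for Proposal Red — Proposal Red by 5–4.
Option IV–Option II: Option II 7–2.
Option IV vs Plan D: 2 to 7, Plan D.
Option IV vs Proposal Red: 6 to 3, Option IV.
Option II–Plan D: Plan D 6–3.
Option II vs Proposal Red: Option II is ranked higher on 1+2+2 = 5 ballots, Proposal Red on 4. Option II wins 5–4.
Plan D vs Proposal Red: 5 to 4, Plan D.
Each option has at least one pairwise win (Measure 2 beats Option IV; Option IV beats Proposal Red; Option II beats Option IV; Plan D beats Option IV; Proposal Red beats Measure 2) — no Condorcet loser.

none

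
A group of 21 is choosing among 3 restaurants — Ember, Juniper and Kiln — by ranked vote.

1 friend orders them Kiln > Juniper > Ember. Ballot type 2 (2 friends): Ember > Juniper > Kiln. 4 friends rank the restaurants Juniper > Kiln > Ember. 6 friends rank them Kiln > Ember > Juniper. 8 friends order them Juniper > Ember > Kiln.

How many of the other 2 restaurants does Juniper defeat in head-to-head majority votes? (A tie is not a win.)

2

Juniper against each rival (21 friends):
Juniper vs Ember: Juniper preferred on 1+4+8 = 13 ballots; Juniper wins 13–8.
Juniper vs Kiln: Juniper is ranked higher on 2+4+8 = 14 ballots, Kiln on 7. Juniper wins 14–7.
Juniper beats Ember, Kiln — 2 pairwise wins.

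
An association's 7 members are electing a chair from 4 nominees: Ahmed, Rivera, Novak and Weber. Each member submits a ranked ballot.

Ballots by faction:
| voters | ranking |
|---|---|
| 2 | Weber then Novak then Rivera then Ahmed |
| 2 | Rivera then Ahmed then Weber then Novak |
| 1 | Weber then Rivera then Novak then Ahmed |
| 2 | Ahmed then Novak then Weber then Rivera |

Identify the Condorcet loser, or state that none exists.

Head-to-head results (7 voters):
Ahmed vs Rivera: 2 to 5, Rivera.
Ahmed vs Novak: Ahmed wins 4–3.
Ahmed vs Weber: Ahmed wins 4–3.
Rivera vs Novak: Rivera preferred on 2+1 = 3 ballots; Novak wins 4–3.
Rivera vs Weber: Weber, 5–2.
Novak vs Weber: Weber, 5–2.
Every candidate wins at least one matchup (Ahmed beats Novak; Rivera beats Ahmed; Novak beats Rivera; Weber beats Rivera), so there is no Condorcet loser.

none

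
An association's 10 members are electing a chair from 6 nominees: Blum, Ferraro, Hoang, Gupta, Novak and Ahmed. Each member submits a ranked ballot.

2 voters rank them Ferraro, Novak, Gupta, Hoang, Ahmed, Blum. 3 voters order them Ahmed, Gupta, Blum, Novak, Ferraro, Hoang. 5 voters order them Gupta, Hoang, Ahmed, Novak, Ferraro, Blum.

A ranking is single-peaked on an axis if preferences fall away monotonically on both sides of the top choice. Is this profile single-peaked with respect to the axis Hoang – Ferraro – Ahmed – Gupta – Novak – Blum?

Axis positions: Hoang=1, Ferraro=2, Ahmed=3, Gupta=4, Novak=5, Blum=6.
Bloc 1: ranking walks positions 2-5-4-1-3-6; Novak is ranked above Ahmed even though Ahmed lies between Novak and the peak Ferraro on the axis — preferences dip and rise again. Not single-peaked.
Bloc 2: ranking walks positions 3-4-6-5-2-1; Blum is ranked above Novak even though Novak lies between Blum and the peak Ahmed on the axis — preferences dip and rise again. Not single-peaked.
Bloc 3: ranking walks positions 4-1-3-5-2-6; Hoang is ranked above Ahmed even though Ahmed lies between Hoang and the peak Gupta on the axis — preferences dip and rise again. Not single-peaked.
Bloc 1 violates single-peakedness, so the profile is not single-peaked on this axis.

no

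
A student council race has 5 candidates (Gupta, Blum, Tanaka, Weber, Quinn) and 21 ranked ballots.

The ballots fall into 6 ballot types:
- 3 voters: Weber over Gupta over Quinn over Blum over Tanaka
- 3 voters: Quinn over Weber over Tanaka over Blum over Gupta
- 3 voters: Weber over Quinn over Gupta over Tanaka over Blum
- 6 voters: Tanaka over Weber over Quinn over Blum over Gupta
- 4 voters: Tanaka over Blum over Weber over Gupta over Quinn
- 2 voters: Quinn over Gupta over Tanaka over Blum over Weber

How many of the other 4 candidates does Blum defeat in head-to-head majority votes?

1

Blum against each rival (21 voters):
Blum–Gupta: Blum 13–8.
Blum–Tanaka: Tanaka 18–3.
Blum vs Weber: 6 to 15, Weber.
Blum vs Quinn: Blum preferred on 4 ballots; Quinn wins 17–4.
Blum beats Gupta; loses to Tanaka, Weber, Quinn — 1 pairwise win.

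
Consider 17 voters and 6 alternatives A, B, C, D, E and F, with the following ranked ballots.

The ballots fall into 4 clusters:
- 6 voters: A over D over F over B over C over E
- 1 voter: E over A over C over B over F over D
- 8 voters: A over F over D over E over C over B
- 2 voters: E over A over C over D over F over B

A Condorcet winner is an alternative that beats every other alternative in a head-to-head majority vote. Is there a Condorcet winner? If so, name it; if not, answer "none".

Pairwise majorities:
A vs B: A wins 17–0.
A–C: A 17–0.
A vs D: A, 17–0.
A vs E: 6+8 = 14 for A, 3 for E — A by 14–3.
A vs F: A preferred on 6+1+8+2 = 17 ballots; A wins 17–0.
B vs C: 6 to 11, C.
B vs D: D, 16–1.
B vs E: B preferred on 6 ballots; E wins 11–6.
B vs F: F wins 16–1.
C–D: D 14–3.
C vs E: E, 11–6.
C vs F: F, 14–3.
D vs E: 14 to 3, D.
D vs F: D preferred on 6+2 = 8 ballots; F wins 9–8.
E vs F: E is ranked higher on 1+2 = 3 ballots, F on 14. F wins 14–3.
A defeats every rival head-to-head and is the Condorcet winner.

A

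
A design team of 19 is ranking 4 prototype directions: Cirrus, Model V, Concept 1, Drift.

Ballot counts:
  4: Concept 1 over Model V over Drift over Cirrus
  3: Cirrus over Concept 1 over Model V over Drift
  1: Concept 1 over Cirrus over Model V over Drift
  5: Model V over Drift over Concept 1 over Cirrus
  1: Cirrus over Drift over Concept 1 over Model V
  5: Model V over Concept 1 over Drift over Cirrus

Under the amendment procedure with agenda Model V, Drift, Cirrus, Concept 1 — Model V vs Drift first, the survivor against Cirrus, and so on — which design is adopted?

Round 1: Model V vs Drift — 18–1, Model V advances.
Round 2: Model V vs Cirrus — 14–5, Model V advances.
Round 3: Model V vs Concept 1 — 10–9, Model V advances.
Model V survives the agenda.

Model V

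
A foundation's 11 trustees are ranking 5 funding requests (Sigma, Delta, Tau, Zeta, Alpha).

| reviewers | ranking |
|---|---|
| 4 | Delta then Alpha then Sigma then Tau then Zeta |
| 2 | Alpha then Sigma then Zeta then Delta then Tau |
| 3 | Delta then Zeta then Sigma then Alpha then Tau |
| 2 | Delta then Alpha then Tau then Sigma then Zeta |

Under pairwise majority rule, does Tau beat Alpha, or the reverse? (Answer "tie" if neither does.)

No ballot ranks Tau above Alpha: 0.
Ballots ranking Alpha above Tau: 11 − 0 = 11.
Alpha wins the head-to-head 11–0.

Alpha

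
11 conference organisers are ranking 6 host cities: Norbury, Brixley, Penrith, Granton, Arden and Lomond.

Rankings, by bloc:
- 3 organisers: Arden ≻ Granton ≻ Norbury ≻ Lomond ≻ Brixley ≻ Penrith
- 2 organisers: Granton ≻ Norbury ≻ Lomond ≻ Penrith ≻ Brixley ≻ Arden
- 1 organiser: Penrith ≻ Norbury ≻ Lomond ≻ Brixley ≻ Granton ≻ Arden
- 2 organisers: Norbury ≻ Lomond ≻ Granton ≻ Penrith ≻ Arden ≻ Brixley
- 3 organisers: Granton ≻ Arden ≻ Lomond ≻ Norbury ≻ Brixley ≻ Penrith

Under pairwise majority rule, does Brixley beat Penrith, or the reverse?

Brixley

Ballots ranking Brixley above Penrith: 3 + 3 = 6.
Ballots ranking Penrith above Brixley: 11 − 6 = 5.
Brixley wins the head-to-head 6–5.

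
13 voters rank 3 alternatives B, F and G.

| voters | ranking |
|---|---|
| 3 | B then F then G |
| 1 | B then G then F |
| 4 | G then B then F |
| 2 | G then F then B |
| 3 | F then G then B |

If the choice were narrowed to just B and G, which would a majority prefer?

Ballots ranking B above G: 3 + 1 = 4.
Ballots ranking G above B: 13 − 4 = 9.
G wins the head-to-head 9–4.

G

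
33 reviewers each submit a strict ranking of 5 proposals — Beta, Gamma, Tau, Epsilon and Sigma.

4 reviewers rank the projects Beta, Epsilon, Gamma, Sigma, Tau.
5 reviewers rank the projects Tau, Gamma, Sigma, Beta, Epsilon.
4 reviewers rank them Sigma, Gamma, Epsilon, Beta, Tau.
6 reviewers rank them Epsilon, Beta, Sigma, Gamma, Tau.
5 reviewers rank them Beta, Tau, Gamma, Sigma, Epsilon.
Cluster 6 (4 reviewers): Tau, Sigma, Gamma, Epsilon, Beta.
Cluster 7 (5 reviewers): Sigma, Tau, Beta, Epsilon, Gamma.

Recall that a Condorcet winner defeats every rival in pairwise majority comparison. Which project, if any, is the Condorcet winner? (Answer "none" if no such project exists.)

Check each pair by majority over 33 ballots:
Beta–Gamma: Beta 20–13.
Beta vs Tau: Beta wins 19–14.
Beta vs Epsilon: Beta, 19–14.
Beta vs Sigma: Sigma wins 18–15.
Gamma vs Tau: Tau wins 19–14.
Gamma vs Epsilon: Gamma wins 18–15.
Gamma–Sigma: Sigma 19–14.
Tau vs Epsilon: Tau wins 19–14.
Tau vs Sigma: Sigma, 19–14.
Epsilon–Sigma: Sigma 23–10.
Only Sigma has no losses; Sigma is the Condorcet winner.

Sigma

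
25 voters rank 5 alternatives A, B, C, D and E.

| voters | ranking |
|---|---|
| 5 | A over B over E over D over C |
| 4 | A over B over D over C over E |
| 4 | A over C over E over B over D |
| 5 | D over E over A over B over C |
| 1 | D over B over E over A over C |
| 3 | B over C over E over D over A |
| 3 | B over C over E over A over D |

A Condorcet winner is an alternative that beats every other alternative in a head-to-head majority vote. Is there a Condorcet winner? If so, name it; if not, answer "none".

A

Pairwise majorities:
A vs B: 5+4+4+5 = 18 for A, 7 for B — A by 18–7.
A vs C: 19 to 6, A.
A vs D: 16 to 9, A.
A–E: A 13–12.
B–C: B 21–4.
B vs D: B wins 19–6.
B–E: B 16–9.
C vs D: D wins 15–10.
C vs E: C preferred on 4+4+3+3 = 14 ballots; C wins 14–11.
D–E: E 15–10.
A beats each of B, C, D, E — A is the Condorcet winner.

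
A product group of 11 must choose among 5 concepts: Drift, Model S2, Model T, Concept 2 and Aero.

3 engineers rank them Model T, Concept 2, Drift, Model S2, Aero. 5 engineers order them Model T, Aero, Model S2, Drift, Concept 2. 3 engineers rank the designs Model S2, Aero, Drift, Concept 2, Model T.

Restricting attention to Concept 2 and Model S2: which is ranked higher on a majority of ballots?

Model S2

Ballots ranking Concept 2 above Model S2: 3.
Ballots ranking Model S2 above Concept 2: 11 − 3 = 8.
Model S2 wins the head-to-head 8–3.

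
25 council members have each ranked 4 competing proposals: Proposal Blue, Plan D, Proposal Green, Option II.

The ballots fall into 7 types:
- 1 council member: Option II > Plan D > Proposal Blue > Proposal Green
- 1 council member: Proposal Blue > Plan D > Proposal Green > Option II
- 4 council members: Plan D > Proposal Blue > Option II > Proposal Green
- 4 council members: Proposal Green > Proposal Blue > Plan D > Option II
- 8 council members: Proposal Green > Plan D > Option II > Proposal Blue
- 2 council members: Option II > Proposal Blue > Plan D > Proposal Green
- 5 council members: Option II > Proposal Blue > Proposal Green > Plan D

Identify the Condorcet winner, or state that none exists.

Check each pair by majority over 25 ballots:
Proposal Blue vs Plan D: 12 to 13, Plan D.
Proposal Blue vs Proposal Green: 13 to 12, Proposal Blue.
Proposal Blue vs Option II: 1+4+4 = 9 for Proposal Blue, 16 for Option II — Option II by 16–9.
Plan D vs Proposal Green: 1+1+4+2 = 8 for Plan D, 17 for Proposal Green — Proposal Green by 17–8.
Plan D vs Option II: 17 to 8, Plan D.
Proposal Green vs Option II: 13 to 12, Proposal Green.
Each option drops at least one matchup (Proposal Blue loses to Plan D; Plan D loses to Proposal Green; Proposal Green loses to Proposal Blue; Option II loses to Plan D); the cycle Proposal Blue → Proposal Green → Plan D → Proposal Blue rules out a Condorcet winner.

none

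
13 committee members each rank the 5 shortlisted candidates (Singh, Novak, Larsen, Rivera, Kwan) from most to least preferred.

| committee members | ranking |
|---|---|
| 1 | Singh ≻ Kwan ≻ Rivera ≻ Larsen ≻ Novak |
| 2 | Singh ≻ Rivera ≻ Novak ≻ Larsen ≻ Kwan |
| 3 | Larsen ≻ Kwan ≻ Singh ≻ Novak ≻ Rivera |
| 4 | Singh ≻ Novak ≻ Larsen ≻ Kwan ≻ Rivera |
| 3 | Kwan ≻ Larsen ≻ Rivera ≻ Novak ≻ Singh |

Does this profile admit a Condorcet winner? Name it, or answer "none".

Singh

Head-to-head results (13 committee members):
Singh–Novak: Singh 10–3.
Singh vs Larsen: Singh wins 7–6.
Singh vs Rivera: Singh, 10–3.
Singh vs Kwan: Singh, 7–6.
Novak–Larsen: Larsen 7–6.
Novak vs Rivera: Novak wins 7–6.
Novak–Kwan: Kwan 7–6.
Larsen–Rivera: Larsen 10–3.
Larsen–Kwan: Larsen 9–4.
Rivera–Kwan: Kwan 11–2.
Singh beats each of Novak, Larsen, Rivera, Kwan — Singh is the Condorcet winner.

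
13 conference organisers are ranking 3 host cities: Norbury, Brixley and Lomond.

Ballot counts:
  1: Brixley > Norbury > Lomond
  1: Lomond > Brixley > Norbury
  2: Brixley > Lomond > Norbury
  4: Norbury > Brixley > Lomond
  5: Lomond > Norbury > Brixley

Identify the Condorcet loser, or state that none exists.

Head-to-head results (13 organisers):
Norbury vs Brixley: Norbury is ranked higher on 4+5 = 9 ballots, Brixley on 4. Norbury wins 9–4.
Norbury vs Lomond: Lomond wins 8–5.
Brixley vs Lomond: Brixley, 7–6.
No city is winless: Norbury beats Brixley; Brixley beats Lomond; Lomond beats Norbury. There is no Condorcet loser.

none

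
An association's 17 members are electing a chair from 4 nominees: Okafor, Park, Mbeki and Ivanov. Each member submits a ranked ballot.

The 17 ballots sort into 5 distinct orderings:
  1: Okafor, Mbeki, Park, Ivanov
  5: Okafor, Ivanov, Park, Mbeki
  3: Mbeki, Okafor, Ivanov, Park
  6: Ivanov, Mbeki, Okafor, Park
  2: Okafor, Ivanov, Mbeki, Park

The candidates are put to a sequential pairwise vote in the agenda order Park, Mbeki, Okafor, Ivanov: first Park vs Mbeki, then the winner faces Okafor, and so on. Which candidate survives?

Ivanov

Round 1: Park vs Mbeki — 5–12, Mbeki advances.
Round 2: Mbeki vs Okafor — 9–8, Mbeki advances.
Round 3: Mbeki vs Ivanov — 4–13, Ivanov advances.
The agenda winner is Ivanov.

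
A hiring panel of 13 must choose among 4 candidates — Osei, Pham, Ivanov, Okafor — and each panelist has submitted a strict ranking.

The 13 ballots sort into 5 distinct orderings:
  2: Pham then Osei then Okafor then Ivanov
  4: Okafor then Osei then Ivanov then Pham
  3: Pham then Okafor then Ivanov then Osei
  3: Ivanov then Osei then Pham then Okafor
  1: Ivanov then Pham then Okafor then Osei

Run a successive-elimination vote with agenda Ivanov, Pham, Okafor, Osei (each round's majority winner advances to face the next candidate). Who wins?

Round 1: Ivanov vs Pham — 8–5, Ivanov advances.
Round 2: Ivanov vs Okafor — 4–9, Okafor advances.
Round 3: Okafor vs Osei — 8–5, Okafor advances.
Okafor survives the agenda.

Okafor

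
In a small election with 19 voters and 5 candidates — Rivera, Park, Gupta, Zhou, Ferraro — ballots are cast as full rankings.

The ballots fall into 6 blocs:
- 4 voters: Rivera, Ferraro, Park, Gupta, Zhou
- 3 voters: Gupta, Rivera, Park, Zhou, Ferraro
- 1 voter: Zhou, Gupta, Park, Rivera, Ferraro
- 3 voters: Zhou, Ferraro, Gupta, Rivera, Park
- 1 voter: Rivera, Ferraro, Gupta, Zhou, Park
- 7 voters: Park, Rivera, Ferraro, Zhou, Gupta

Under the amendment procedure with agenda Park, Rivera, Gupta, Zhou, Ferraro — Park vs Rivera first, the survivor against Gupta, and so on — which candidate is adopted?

Round 1: Park vs Rivera — 8–11, Rivera advances.
Round 2: Rivera vs Gupta — 12–7, Rivera advances.
Round 3: Rivera vs Zhou — 15–4, Rivera advances.
Round 4: Rivera vs Ferraro — 16–3, Rivera advances.
Rivera survives the agenda.

Rivera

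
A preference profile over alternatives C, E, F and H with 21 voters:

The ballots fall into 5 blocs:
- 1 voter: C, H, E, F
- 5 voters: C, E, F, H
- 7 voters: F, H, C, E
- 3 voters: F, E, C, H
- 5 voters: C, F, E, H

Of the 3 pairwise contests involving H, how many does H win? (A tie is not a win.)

0

H against each rival (21 voters):
H vs C: 7 for H, 14 for C — C by 14–7.
H–E: E 13–8.
H vs F: F, 20–1.
H beats no one; loses to C, E, F — 0 pairwise wins.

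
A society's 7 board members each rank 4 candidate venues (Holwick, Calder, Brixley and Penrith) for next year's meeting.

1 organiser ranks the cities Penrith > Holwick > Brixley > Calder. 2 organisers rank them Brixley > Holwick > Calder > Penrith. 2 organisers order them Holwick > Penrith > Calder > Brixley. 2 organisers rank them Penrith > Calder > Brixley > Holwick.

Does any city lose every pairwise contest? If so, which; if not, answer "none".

none

Pairwise majorities:
Holwick–Calder: Holwick 5–2.
Holwick vs Brixley: 3 to 4, Brixley.
Holwick vs Penrith: 4 to 3, Holwick.
Calder vs Brixley: Calder is ranked higher on 2+2 = 4 ballots, Brixley on 3. Calder wins 4–3.
Calder vs Penrith: 2 for Calder, 5 for Penrith — Penrith by 5–2.
Brixley vs Penrith: Brixley preferred on 2 ballots; Penrith wins 5–2.
No city is winless: Holwick beats Calder; Calder beats Brixley; Brixley beats Holwick; Penrith beats Calder. There is no Condorcet loser.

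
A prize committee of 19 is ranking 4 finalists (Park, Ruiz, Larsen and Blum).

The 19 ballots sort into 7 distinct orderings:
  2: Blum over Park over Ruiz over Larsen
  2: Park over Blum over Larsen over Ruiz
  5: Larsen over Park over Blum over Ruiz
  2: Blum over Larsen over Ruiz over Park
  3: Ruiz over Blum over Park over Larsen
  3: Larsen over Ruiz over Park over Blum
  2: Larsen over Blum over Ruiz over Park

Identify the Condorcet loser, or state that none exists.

Pairwise majorities:
Park vs Ruiz: 9 to 10, Ruiz.
Park vs Larsen: Larsen, 12–7.
Park–Blum: Park 10–9.
Ruiz vs Larsen: Ruiz preferred on 2+3 = 5 ballots; Larsen wins 14–5.
Ruiz vs Blum: Ruiz preferred on 3+3 = 6 ballots; Blum wins 13–6.
Larsen–Blum: Larsen 10–9.
Each nominee has at least one pairwise win (Park beats Blum; Ruiz beats Park; Larsen beats Park; Blum beats Ruiz) — no Condorcet loser.

none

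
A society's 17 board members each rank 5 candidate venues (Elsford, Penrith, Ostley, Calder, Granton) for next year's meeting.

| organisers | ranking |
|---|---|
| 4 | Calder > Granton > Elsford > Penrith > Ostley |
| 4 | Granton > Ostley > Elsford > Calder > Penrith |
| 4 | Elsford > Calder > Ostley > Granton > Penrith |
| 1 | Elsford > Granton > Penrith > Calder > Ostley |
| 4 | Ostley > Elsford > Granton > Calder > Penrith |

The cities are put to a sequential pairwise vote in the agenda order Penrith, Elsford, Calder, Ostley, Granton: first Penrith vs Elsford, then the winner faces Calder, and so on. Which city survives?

Elsford

Round 1: Penrith vs Elsford — 0–17, Elsford advances.
Round 2: Elsford vs Calder — 13–4, Elsford advances.
Round 3: Elsford vs Ostley — 9–8, Elsford advances.
Round 4: Elsford vs Granton — 9–8, Elsford advances.
The agenda winner is Elsford.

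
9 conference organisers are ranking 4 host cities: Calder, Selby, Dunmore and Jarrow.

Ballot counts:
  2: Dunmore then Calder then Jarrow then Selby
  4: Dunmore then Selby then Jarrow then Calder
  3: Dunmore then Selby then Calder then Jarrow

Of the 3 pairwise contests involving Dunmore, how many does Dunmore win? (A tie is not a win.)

3

Dunmore against each rival (9 organisers):
Dunmore vs Calder: Dunmore wins 9–0.
Dunmore vs Selby: Dunmore preferred on 2+4+3 = 9 ballots; Dunmore wins 9–0.
Dunmore vs Jarrow: Dunmore, 9–0.
Dunmore beats Calder, Selby, Jarrow — 3 pairwise wins.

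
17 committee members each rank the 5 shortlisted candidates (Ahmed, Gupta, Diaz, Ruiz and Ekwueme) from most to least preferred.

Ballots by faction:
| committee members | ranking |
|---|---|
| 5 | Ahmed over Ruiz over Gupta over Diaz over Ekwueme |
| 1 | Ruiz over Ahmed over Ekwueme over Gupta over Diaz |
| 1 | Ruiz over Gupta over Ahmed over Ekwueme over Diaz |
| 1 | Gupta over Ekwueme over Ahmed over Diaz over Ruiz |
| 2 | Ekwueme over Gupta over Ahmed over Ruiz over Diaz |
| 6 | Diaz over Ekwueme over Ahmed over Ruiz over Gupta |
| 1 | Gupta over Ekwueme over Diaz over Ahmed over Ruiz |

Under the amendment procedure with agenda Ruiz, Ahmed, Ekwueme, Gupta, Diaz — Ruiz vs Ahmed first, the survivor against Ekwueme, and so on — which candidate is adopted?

Round 1: Ruiz vs Ahmed — 2–15, Ahmed advances.
Round 2: Ahmed vs Ekwueme — 7–10, Ekwueme advances.
Round 3: Ekwueme vs Gupta — 9–8, Ekwueme advances.
Round 4: Ekwueme vs Diaz — 6–11, Diaz advances.
Diaz survives the agenda.

Diaz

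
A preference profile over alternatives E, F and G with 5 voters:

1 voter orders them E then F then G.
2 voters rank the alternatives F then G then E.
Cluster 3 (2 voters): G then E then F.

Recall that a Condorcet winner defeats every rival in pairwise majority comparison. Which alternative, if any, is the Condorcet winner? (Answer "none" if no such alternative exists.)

none

Head-to-head results (5 voters):
E vs F: E is ranked higher on 1+2 = 3 ballots, F on 2. E wins 3–2.
E–G: G 4–1.
F vs G: F preferred on 1+2 = 3 ballots; F wins 3–2.
Every alternative loses at least once (E loses to G; F loses to E; G loses to F). The majority relation contains the cycle E beats F beats G beats E, so there is no Condorcet winner.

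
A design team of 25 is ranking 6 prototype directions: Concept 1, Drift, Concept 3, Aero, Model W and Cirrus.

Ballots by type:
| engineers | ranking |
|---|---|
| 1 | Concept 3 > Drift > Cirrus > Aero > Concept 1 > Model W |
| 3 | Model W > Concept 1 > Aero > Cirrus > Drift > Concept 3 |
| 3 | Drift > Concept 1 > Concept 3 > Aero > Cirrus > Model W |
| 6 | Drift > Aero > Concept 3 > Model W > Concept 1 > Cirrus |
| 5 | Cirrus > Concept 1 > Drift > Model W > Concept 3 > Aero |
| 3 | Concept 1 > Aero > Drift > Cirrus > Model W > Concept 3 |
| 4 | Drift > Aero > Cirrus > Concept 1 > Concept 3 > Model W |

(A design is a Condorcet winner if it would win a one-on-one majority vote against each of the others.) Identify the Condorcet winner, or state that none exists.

Head-to-head results (25 engineers):
Concept 1 vs Drift: 3+5+3 = 11 for Concept 1, 14 for Drift — Drift by 14–11.
Concept 1 vs Concept 3: Concept 1 is ranked higher on 3+3+5+3+4 = 18 ballots, Concept 3 on 7. Concept 1 wins 18–7.
Concept 1 vs Aero: Concept 1 preferred on 3+3+5+3 = 14 ballots; Concept 1 wins 14–11.
Concept 1 vs Model W: Concept 1 preferred on 1+3+5+3+4 = 16 ballots; Concept 1 wins 16–9.
Concept 1 vs Cirrus: Concept 1 is ranked higher on 3+3+6+3 = 15 ballots, Cirrus on 10. Concept 1 wins 15–10.
Drift vs Concept 3: Drift preferred on 3+3+6+5+3+4 = 24 ballots; Drift wins 24–1.
Drift vs Aero: 1+3+6+5+4 = 19 for Drift, 6 for Aero — Drift by 19–6.
Drift vs Model W: Drift preferred on 1+3+6+5+3+4 = 22 ballots; Drift wins 22–3.
Drift vs Cirrus: Drift preferred on 1+3+6+3+4 = 17 ballots; Drift wins 17–8.
Concept 3 vs Aero: 1+3+5 = 9 for Concept 3, 16 for Aero — Aero by 16–9.
Concept 3 vs Model W: Concept 3 is ranked higher on 1+3+6+4 = 14 ballots, Model W on 11. Concept 3 wins 14–11.
Concept 3 vs Cirrus: Concept 3 is ranked higher on 1+3+6 = 10 ballots, Cirrus on 15. Cirrus wins 15–10.
Aero vs Model W: Aero is ranked higher on 1+3+6+3+4 = 17 ballots, Model W on 8. Aero wins 17–8.
Aero vs Cirrus: 3+3+6+3+4 = 19 for Aero, 6 for Cirrus — Aero by 19–6.
Model W vs Cirrus: 9 to 16, Cirrus.
Drift wins every pairwise contest, so Drift is the Condorcet winner.

Drift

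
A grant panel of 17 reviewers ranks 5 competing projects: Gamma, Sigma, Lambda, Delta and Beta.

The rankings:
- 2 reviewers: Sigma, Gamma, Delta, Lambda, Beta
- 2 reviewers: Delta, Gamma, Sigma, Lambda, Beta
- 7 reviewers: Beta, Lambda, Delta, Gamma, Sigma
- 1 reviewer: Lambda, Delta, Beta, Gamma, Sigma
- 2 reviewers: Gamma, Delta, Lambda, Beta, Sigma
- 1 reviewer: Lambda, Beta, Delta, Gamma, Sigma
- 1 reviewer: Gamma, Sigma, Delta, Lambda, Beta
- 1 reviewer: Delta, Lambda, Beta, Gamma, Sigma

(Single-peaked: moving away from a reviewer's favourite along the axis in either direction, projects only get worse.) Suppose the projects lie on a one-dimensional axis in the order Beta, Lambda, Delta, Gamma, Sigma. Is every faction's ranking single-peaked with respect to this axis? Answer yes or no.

yes

Axis positions: Beta=1, Lambda=2, Delta=3, Gamma=4, Sigma=5.
Faction 1 (peak Sigma at position 5): ranking walks positions 5-4-3-2-1, expanding outward from the peak — single-peaked.
Faction 2 (peak Delta at position 3): ranking walks positions 3-4-5-2-1, expanding outward from the peak — single-peaked.
Faction 3 (peak Beta at position 1): ranking walks positions 1-2-3-4-5, expanding outward from the peak — single-peaked.
Faction 4 (peak Lambda at position 2): ranking walks positions 2-3-1-4-5, expanding outward from the peak — single-peaked.
Faction 5 (peak Gamma at position 4): ranking walks positions 4-3-2-1-5, expanding outward from the peak — single-peaked.
Faction 6 (peak Lambda at position 2): ranking walks positions 2-1-3-4-5, expanding outward from the peak — single-peaked.
Faction 7 (peak Gamma at position 4): ranking walks positions 4-5-3-2-1, expanding outward from the peak — single-peaked.
Faction 8 (peak Delta at position 3): ranking walks positions 3-2-1-4-5, expanding outward from the peak — single-peaked.
Every ranking is single-peaked on this axis.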